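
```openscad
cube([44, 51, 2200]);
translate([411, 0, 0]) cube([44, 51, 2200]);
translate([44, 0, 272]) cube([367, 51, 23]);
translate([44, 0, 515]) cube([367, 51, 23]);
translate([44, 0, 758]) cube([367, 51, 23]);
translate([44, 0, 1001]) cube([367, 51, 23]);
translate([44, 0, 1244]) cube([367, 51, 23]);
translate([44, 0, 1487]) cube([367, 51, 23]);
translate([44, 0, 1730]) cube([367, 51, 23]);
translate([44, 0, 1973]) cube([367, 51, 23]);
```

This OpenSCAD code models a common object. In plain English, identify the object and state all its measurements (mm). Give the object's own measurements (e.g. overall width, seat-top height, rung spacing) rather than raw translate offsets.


A straight ladder. Two 44×51 mm vertical rails, 2200 mm tall, stand 455 mm apart (outside-to-outside) with their front faces coplanar on the −y side. 8 rungs, each 51 mm deep and 23 mm tall, span between the inner faces of the rails, front faces flush with the rails. The lowest rung's underside is at z = 272 mm and rungs are spaced 243 mm apart (underside to underside).


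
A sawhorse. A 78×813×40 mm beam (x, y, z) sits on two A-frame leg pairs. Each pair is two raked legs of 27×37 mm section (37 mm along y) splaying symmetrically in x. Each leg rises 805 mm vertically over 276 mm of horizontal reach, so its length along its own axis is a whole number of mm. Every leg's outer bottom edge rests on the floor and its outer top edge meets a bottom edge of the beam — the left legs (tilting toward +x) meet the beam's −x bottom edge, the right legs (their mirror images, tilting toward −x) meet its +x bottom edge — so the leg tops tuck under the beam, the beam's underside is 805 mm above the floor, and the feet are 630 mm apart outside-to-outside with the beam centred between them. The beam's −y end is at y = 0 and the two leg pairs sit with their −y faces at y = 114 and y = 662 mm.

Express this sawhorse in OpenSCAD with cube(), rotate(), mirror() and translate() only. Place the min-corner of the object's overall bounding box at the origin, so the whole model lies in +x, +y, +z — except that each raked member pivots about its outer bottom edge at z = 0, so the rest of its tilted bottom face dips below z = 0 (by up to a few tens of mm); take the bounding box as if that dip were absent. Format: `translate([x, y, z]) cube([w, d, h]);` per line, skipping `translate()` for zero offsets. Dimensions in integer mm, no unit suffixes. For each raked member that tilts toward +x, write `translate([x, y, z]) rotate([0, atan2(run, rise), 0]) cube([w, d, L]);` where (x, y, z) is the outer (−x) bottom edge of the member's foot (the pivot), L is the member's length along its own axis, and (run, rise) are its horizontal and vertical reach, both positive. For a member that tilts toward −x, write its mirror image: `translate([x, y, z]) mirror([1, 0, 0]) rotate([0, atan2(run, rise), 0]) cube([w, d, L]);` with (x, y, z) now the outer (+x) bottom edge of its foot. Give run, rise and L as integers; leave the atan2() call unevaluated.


translate([276, 0, 805]) cube([78, 813, 40]);
translate([0, 114, 0]) rotate([0, atan2(276, 805), 0]) cube([27, 37, 851]);
translate([630, 114, 0]) mirror([1, 0, 0]) rotate([0, atan2(276, 805), 0]) cube([27, 37, 851]);
translate([0, 662, 0]) rotate([0, atan2(276, 805), 0]) cube([27, 37, 851]);
translate([630, 662, 0]) mirror([1, 0, 0]) rotate([0, atan2(276, 805), 0]) cube([27, 37, 851]);


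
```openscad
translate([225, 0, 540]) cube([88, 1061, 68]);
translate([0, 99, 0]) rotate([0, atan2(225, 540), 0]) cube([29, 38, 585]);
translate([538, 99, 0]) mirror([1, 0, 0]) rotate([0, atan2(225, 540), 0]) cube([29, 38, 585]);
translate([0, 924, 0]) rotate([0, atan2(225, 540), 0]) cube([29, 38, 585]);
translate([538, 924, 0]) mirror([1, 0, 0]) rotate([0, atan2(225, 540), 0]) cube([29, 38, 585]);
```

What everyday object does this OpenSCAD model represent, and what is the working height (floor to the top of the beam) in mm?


A sawhorse. The overall height is 608 mm.

A beam across two mirrored pairs of raked legs — a sawhorse. The beam's underside is at z = 540 (matching the legs' vertical rise in atan2(225, 540)) and the beam is 68 mm tall, so its top is at 540 + 68 = 608 mm. The raked legs top out at the beam's underside, so that is the highest point.


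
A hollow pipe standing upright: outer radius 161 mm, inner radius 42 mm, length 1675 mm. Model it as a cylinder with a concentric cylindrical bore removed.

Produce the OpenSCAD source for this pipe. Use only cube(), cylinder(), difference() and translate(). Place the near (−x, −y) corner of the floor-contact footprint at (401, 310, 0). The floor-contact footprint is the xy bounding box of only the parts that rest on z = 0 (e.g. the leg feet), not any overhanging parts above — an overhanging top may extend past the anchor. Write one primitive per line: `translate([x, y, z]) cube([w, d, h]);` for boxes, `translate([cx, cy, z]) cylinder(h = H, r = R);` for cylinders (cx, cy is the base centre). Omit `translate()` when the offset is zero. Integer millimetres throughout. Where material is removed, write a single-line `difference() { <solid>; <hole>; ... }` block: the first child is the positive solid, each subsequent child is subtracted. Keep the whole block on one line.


difference() { translate([562, 471, 0]) cylinder(h = 1675, r = 161); translate([562, 471, 0]) cylinder(h = 1675, r = 42); }


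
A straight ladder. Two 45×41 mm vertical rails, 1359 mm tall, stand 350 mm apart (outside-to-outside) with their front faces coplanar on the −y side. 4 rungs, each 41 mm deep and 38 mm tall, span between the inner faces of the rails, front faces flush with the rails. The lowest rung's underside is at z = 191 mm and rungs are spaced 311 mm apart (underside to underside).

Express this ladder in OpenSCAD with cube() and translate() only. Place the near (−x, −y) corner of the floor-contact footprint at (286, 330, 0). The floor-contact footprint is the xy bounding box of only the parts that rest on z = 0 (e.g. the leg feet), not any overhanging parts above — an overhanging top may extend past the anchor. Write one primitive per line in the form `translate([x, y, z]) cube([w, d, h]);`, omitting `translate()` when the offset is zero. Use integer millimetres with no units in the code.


// rung span = 350 - 2*45 = 260
// rung[k] z = 191 + k*311
translate([286, 330, 0]) cube([45, 41, 1359]);
translate([591, 330, 0]) cube([45, 41, 1359]);
translate([331, 330, 191]) cube([260, 41, 38]);
translate([331, 330, 502]) cube([260, 41, 38]);
translate([331, 330, 813]) cube([260, 41, 38]);
translate([331, 330, 1124]) cube([260, 41, 38]);


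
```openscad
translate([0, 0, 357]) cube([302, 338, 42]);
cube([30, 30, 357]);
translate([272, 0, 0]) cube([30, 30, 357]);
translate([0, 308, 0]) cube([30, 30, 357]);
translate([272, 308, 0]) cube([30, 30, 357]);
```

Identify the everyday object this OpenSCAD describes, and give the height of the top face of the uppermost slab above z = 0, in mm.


A stool. The seat height is 399 mm.

A 302×338×42 slab at z = 357 on four corner posts — a stool. The seat top is 357 + 42 = 399 mm.


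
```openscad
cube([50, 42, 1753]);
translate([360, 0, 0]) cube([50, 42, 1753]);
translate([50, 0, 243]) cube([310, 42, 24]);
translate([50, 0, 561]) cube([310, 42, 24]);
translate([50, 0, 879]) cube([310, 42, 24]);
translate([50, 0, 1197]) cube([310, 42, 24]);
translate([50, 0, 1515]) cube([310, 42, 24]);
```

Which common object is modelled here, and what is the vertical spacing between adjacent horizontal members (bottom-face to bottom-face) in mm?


A ladder. The rung spacing is 318 mm.

Two tall 50×42 posts with 5 short bars between them — a ladder. Adjacent rungs sit at z = 243 and z = 561, so the spacing is 561 − 243 = 318 mm.


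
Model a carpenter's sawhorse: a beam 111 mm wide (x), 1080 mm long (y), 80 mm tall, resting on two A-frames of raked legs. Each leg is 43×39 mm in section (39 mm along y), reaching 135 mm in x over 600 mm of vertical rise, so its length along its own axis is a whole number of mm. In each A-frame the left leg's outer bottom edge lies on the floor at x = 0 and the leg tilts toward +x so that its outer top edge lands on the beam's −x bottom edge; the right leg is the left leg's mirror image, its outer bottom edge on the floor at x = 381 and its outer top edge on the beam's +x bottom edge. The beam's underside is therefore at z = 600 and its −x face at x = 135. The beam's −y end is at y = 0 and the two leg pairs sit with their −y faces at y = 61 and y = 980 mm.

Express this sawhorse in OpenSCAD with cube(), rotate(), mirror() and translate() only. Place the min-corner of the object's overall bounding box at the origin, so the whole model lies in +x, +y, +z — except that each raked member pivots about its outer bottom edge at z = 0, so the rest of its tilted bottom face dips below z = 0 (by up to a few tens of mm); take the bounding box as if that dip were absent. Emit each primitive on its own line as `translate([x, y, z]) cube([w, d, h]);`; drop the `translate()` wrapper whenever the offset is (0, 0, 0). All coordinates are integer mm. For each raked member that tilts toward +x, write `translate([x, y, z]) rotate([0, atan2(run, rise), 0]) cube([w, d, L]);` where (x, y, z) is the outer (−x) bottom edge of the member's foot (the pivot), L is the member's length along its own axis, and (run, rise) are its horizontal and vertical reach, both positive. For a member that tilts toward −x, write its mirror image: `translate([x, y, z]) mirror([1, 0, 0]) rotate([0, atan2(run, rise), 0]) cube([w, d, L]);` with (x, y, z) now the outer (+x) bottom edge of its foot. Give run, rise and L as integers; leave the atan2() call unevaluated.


translate([135, 0, 600]) cube([111, 1080, 80]);
translate([0, 61, 0]) rotate([0, atan2(135, 600), 0]) cube([43, 39, 615]);
translate([381, 61, 0]) mirror([1, 0, 0]) rotate([0, atan2(135, 600), 0]) cube([43, 39, 615]);
translate([0, 980, 0]) rotate([0, atan2(135, 600), 0]) cube([43, 39, 615]);
translate([381, 980, 0]) mirror([1, 0, 0]) rotate([0, atan2(135, 600), 0]) cube([43, 39, 615]);


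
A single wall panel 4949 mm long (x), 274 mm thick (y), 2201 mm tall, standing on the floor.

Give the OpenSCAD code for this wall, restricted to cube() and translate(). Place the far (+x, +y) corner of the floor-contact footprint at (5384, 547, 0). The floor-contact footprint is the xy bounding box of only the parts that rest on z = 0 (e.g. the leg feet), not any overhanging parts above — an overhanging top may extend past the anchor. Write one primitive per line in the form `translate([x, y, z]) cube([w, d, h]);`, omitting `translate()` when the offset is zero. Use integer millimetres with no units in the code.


translate([435, 273, 0]) cube([4949, 274, 2201]);


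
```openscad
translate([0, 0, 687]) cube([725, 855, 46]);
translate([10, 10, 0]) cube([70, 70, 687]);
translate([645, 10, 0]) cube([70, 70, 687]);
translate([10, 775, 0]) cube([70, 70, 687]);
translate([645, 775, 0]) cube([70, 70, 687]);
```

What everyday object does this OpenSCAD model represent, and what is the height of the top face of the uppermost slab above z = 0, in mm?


A table. The table height is 733 mm.

A 725×855×46 slab sits at z = 687 on four 70 mm square posts — a table. The top surface is at 687 + 46 = 733 mm.


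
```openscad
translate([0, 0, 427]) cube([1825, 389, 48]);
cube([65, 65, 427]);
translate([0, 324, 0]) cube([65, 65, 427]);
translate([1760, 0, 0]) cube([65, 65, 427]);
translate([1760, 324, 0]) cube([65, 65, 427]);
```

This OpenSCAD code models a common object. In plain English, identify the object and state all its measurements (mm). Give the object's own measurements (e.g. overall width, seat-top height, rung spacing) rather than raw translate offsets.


A bench: a 1825×389 mm seat slab, 48 mm thick, top at z = 475 mm, on four 65×65 mm square legs flush with the seat corners and standing on z = 0.


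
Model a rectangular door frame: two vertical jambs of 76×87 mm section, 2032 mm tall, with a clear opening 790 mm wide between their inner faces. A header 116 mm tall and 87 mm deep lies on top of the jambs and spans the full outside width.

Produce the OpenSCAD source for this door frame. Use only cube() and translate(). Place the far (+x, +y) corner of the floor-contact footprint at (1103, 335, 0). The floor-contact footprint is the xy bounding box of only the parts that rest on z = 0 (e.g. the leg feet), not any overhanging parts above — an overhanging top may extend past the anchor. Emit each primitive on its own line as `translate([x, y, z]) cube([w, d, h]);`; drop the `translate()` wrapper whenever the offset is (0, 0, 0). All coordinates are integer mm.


translate([161, 248, 0]) cube([76, 87, 2032]);
translate([1027, 248, 0]) cube([76, 87, 2032]);
translate([161, 248, 2032]) cube([942, 87, 116]);


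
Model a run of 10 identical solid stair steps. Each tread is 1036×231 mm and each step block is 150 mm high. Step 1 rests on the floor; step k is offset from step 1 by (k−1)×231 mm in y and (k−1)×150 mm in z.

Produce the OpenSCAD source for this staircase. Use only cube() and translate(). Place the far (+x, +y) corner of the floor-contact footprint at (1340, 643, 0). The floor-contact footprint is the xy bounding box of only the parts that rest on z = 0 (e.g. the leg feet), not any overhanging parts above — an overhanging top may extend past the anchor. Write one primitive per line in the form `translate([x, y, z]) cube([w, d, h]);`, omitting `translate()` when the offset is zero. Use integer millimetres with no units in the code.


translate([304, 412, 0]) cube([1036, 231, 150]);
translate([304, 643, 150]) cube([1036, 231, 150]);
translate([304, 874, 300]) cube([1036, 231, 150]);
translate([304, 1105, 450]) cube([1036, 231, 150]);
translate([304, 1336, 600]) cube([1036, 231, 150]);
translate([304, 1567, 750]) cube([1036, 231, 150]);
translate([304, 1798, 900]) cube([1036, 231, 150]);
translate([304, 2029, 1050]) cube([1036, 231, 150]);
translate([304, 2260, 1200]) cube([1036, 231, 150]);
translate([304, 2491, 1350]) cube([1036, 231, 150]);


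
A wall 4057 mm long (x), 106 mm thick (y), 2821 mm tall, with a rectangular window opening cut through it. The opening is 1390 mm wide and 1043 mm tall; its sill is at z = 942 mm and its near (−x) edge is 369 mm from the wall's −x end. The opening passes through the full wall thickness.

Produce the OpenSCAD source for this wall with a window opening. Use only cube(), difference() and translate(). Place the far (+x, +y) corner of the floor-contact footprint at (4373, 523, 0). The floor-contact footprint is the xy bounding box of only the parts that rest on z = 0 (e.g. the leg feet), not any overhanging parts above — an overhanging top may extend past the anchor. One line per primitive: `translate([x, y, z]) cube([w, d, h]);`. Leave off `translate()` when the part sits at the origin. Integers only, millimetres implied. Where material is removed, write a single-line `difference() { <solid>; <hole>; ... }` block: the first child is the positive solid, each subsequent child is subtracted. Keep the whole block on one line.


difference() { translate([316, 417, 0]) cube([4057, 106, 2821]); translate([685, 417, 942]) cube([1390, 106, 1043]); }


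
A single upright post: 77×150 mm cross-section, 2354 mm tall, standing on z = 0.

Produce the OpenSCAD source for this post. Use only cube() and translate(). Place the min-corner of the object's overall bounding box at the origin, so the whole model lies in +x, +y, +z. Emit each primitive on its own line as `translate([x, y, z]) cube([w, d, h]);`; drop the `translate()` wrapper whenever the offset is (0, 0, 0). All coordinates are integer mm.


cube([77, 150, 2354]);


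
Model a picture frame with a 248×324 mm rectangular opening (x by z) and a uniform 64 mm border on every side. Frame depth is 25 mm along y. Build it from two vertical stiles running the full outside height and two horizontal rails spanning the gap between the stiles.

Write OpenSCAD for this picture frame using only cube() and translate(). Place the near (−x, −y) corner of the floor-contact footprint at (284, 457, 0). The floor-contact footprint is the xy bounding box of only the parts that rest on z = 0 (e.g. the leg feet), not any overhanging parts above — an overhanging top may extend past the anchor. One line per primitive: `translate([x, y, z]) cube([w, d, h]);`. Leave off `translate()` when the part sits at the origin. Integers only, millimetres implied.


translate([284, 457, 0]) cube([64, 25, 452]);
translate([596, 457, 0]) cube([64, 25, 452]);
translate([348, 457, 0]) cube([248, 25, 64]);
translate([348, 457, 388]) cube([248, 25, 64]);


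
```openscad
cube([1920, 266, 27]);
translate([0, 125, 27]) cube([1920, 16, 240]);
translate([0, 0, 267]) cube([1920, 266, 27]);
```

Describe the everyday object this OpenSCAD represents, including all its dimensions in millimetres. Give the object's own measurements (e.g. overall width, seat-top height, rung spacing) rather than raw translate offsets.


An I-beam lying along x, 1920 mm long. Overall section height 294 mm. Two flanges 266 mm wide (y) and 27 mm thick, one on the floor and one at the top; a web 16 mm thick runs between them, centred on the flange width.


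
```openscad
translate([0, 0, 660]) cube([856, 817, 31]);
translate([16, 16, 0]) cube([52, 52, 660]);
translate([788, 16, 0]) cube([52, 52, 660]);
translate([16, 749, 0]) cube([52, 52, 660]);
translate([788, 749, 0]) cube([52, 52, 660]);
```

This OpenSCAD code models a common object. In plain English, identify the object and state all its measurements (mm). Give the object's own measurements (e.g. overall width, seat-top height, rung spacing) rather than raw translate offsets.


A rectangular dining table. The top is 856×817×31 mm with its upper surface at z = 691 mm. It stands on four 52×52 mm square legs, each inset 16 mm from the nearest pair of top edges, running from the floor to the underside of the top.


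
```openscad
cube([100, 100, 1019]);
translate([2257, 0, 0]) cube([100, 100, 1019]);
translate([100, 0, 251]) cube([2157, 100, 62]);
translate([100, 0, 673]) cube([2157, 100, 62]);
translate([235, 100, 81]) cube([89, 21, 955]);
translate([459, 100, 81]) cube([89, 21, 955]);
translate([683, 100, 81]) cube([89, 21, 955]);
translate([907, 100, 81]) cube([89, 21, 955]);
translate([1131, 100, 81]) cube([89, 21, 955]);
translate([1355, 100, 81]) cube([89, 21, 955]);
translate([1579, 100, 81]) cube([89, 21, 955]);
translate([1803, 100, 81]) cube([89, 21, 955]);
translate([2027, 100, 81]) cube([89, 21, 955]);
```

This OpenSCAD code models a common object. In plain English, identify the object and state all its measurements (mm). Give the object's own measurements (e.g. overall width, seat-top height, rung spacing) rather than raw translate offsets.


A fence section. Two 100×100 mm posts, 1019 mm tall, stand on the floor with a clear span of 2157 mm between their inner faces. Two horizontal rails of 100×62 mm section span the gap between the posts with their undersides at z = 251 mm and z = 673 mm, flush with the posts' −y face. 9 pickets, each 89 mm wide, 21 mm thick and 955 mm tall, are fixed to the +y face of the rails with their bottoms at z = 81 mm, spaced across the span with a 135 mm gap after the −x post and between neighbouring pickets, with 141 mm left before the +x post.


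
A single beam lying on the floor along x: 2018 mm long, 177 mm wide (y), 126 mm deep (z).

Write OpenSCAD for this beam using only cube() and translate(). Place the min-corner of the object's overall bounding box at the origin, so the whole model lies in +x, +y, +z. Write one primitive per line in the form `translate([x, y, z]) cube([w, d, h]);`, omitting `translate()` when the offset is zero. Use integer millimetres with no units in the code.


cube([2018, 177, 126]);


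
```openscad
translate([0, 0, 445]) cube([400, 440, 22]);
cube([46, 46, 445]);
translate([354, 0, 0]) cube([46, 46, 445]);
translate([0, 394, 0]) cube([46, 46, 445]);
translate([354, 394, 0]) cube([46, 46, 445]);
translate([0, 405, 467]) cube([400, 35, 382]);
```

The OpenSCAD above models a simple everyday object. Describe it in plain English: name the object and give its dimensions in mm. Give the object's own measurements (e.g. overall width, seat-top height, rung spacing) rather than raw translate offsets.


A chair. The seat is a 400×440×22 mm slab with its top at z = 467 mm, on four 46×46 mm corner legs (flush with the seat edges, standing on z = 0). A flat backrest 35 mm thick, 382 mm tall, spans the full seat width and rises from the seat top along its +y edge, rear face flush with the rear of the seat.


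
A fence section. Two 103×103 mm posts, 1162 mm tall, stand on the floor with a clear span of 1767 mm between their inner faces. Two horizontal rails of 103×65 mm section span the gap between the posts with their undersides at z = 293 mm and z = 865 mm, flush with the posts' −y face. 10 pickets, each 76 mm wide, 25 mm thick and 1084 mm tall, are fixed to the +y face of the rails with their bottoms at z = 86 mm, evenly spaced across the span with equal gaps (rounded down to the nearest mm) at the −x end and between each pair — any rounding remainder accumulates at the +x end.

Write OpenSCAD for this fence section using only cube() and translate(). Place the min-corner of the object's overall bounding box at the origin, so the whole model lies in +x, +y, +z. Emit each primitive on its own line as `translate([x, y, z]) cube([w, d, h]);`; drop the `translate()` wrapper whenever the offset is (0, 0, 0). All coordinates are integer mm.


cube([103, 103, 1162]);
translate([1870, 0, 0]) cube([103, 103, 1162]);
translate([103, 0, 293]) cube([1767, 103, 65]);
translate([103, 0, 865]) cube([1767, 103, 65]);
translate([194, 103, 86]) cube([76, 25, 1084]);
translate([361, 103, 86]) cube([76, 25, 1084]);
translate([528, 103, 86]) cube([76, 25, 1084]);
translate([695, 103, 86]) cube([76, 25, 1084]);
translate([862, 103, 86]) cube([76, 25, 1084]);
translate([1029, 103, 86]) cube([76, 25, 1084]);
translate([1196, 103, 86]) cube([76, 25, 1084]);
translate([1363, 103, 86]) cube([76, 25, 1084]);
translate([1530, 103, 86]) cube([76, 25, 1084]);
translate([1697, 103, 86]) cube([76, 25, 1084]);


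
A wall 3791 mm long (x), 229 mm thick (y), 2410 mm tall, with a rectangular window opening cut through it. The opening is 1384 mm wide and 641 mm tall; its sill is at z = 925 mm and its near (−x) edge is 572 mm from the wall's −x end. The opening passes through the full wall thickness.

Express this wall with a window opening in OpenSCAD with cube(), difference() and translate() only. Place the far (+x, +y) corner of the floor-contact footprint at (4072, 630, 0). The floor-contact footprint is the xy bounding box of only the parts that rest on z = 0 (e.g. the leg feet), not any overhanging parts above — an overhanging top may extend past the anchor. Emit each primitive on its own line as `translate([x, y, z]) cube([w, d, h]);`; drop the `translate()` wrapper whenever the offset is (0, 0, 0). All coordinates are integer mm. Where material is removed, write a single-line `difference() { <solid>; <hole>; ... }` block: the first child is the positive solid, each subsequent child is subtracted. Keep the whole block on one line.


difference() { translate([281, 401, 0]) cube([3791, 229, 2410]); translate([853, 401, 925]) cube([1384, 229, 641]); }


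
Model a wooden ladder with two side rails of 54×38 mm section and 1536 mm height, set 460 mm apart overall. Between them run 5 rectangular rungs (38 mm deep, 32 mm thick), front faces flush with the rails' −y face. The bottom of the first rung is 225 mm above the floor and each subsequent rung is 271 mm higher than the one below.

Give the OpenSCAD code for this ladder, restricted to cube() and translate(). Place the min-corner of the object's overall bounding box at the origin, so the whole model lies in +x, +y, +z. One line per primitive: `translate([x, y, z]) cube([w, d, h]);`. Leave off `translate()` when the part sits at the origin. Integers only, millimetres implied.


// rung span = 460 - 2*54 = 352
// rung[k] z = 225 + k*271
cube([54, 38, 1536]);
translate([406, 0, 0]) cube([54, 38, 1536]);
translate([54, 0, 225]) cube([352, 38, 32]);
translate([54, 0, 496]) cube([352, 38, 32]);
translate([54, 0, 767]) cube([352, 38, 32]);
translate([54, 0, 1038]) cube([352, 38, 32]);
translate([54, 0, 1309]) cube([352, 38, 32]);


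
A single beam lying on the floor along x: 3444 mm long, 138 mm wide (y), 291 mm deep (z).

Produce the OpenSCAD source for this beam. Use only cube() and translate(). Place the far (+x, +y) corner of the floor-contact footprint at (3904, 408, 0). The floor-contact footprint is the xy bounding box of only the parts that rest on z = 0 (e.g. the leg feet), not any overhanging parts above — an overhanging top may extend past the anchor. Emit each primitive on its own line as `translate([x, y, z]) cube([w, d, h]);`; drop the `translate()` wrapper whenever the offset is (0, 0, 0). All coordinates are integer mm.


translate([460, 270, 0]) cube([3444, 138, 291]);


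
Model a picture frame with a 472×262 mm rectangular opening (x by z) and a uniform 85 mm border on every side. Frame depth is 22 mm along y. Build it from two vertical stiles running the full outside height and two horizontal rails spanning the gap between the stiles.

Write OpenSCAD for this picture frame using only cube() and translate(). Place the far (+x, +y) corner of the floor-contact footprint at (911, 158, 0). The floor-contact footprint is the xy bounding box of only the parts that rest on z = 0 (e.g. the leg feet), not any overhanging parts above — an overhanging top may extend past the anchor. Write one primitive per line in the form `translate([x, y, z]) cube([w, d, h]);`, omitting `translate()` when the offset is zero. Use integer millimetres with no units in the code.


translate([269, 136, 0]) cube([85, 22, 432]);
translate([826, 136, 0]) cube([85, 22, 432]);
translate([354, 136, 0]) cube([472, 22, 85]);
translate([354, 136, 347]) cube([472, 22, 85]);


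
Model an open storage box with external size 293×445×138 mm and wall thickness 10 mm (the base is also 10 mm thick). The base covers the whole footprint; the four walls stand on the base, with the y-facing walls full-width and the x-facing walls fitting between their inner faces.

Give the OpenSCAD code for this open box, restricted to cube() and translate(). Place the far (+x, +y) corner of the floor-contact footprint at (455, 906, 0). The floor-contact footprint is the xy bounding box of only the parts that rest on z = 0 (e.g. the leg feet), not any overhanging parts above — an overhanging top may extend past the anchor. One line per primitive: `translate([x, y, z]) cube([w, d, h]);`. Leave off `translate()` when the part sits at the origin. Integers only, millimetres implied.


translate([162, 461, 0]) cube([293, 445, 10]);
translate([162, 461, 10]) cube([293, 10, 128]);
translate([162, 896, 10]) cube([293, 10, 128]);
translate([162, 471, 10]) cube([10, 425, 128]);
translate([445, 471, 10]) cube([10, 425, 128]);


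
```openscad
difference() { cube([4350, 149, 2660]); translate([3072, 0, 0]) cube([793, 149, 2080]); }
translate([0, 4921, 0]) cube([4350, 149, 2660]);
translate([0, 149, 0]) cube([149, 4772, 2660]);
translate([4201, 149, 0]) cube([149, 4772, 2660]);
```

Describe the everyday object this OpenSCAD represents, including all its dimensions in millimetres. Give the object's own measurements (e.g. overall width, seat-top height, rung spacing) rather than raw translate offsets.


A single room: four walls, each 2660 mm tall and 149 mm thick, enclosing an outside footprint 4350×5070 mm (x × y), no floor or roof. The front and back walls (−y and +y sides) run the full x-width; the side walls fit between their inner faces. A door opening 793 mm wide and 2080 mm tall is cut through the front wall from the floor up, its −x edge 3072 mm from the wall's −x end.


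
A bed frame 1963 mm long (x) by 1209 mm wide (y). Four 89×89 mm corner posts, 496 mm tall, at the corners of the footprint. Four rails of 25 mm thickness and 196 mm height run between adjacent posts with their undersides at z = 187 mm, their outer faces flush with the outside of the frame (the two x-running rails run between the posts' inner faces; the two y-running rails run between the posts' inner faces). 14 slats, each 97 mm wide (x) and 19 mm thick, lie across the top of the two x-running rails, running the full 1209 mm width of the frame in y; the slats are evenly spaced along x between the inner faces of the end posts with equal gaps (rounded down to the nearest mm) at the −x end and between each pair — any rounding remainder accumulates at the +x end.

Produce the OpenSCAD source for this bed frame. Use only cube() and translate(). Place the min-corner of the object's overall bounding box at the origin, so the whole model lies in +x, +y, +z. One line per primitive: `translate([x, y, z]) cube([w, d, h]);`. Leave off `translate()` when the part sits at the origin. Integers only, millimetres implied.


// slat z = rail_z + rail_h = 187 + 196 = 383
// slat gap = ⌊(1785 − 14·97) / 15⌋ = 28
cube([89, 89, 496]);
translate([0, 1120, 0]) cube([89, 89, 496]);
translate([1874, 0, 0]) cube([89, 89, 496]);
translate([1874, 1120, 0]) cube([89, 89, 496]);
translate([89, 0, 187]) cube([1785, 25, 196]);
translate([89, 1184, 187]) cube([1785, 25, 196]);
translate([0, 89, 187]) cube([25, 1031, 196]);
translate([1938, 89, 187]) cube([25, 1031, 196]);
translate([117, 0, 383]) cube([97, 1209, 19]);
translate([242, 0, 383]) cube([97, 1209, 19]);
translate([367, 0, 383]) cube([97, 1209, 19]);
translate([492, 0, 383]) cube([97, 1209, 19]);
translate([617, 0, 383]) cube([97, 1209, 19]);
translate([742, 0, 383]) cube([97, 1209, 19]);
translate([867, 0, 383]) cube([97, 1209, 19]);
translate([992, 0, 383]) cube([97, 1209, 19]);
translate([1117, 0, 383]) cube([97, 1209, 19]);
translate([1242, 0, 383]) cube([97, 1209, 19]);
translate([1367, 0, 383]) cube([97, 1209, 19]);
translate([1492, 0, 383]) cube([97, 1209, 19]);
translate([1617, 0, 383]) cube([97, 1209, 19]);
translate([1742, 0, 383]) cube([97, 1209, 19]);


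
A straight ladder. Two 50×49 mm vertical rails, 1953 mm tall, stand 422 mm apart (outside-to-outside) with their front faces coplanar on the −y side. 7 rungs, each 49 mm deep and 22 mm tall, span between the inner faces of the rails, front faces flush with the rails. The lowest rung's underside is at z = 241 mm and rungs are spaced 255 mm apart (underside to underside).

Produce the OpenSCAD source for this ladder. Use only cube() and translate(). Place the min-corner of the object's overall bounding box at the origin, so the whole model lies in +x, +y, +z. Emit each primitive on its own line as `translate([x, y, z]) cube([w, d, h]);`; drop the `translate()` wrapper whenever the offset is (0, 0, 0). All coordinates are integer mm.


// rung span = 422 - 2*50 = 322
// rung[k] z = 241 + k*255
cube([50, 49, 1953]);
translate([372, 0, 0]) cube([50, 49, 1953]);
translate([50, 0, 241]) cube([322, 49, 22]);
translate([50, 0, 496]) cube([322, 49, 22]);
translate([50, 0, 751]) cube([322, 49, 22]);
translate([50, 0, 1006]) cube([322, 49, 22]);
translate([50, 0, 1261]) cube([322, 49, 22]);
translate([50, 0, 1516]) cube([322, 49, 22]);
translate([50, 0, 1771]) cube([322, 49, 22]);


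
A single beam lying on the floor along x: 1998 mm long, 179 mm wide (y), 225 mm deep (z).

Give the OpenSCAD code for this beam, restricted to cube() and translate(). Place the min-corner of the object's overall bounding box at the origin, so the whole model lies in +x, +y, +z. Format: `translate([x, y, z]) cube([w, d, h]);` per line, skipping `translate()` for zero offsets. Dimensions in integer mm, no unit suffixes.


cube([1998, 179, 225]);


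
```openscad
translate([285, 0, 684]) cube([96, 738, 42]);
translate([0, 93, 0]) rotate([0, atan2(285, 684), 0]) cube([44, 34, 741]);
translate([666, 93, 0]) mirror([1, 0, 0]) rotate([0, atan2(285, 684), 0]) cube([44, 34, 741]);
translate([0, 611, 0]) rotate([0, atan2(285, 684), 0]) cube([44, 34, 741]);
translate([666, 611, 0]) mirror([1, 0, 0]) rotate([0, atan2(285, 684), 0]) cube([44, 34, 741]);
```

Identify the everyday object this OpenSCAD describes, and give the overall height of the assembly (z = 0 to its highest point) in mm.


A sawhorse. The overall height is 726 mm.

A beam across two mirrored pairs of raked legs — a sawhorse. The beam's underside is at z = 684 (matching the legs' vertical rise in atan2(285, 684)) and the beam is 42 mm tall, so its top is at 684 + 42 = 726 mm. The raked legs top out at the beam's underside, so that is the highest point.


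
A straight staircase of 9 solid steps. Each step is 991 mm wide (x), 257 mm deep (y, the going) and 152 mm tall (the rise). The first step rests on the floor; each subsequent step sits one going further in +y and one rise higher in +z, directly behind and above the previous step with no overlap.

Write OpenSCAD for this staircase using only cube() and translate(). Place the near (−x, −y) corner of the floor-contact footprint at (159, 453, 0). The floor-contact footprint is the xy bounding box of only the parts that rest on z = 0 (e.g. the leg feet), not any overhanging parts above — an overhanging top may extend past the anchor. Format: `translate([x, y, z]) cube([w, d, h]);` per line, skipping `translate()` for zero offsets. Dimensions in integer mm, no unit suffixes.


translate([159, 453, 0]) cube([991, 257, 152]);
translate([159, 710, 152]) cube([991, 257, 152]);
translate([159, 967, 304]) cube([991, 257, 152]);
translate([159, 1224, 456]) cube([991, 257, 152]);
translate([159, 1481, 608]) cube([991, 257, 152]);
translate([159, 1738, 760]) cube([991, 257, 152]);
translate([159, 1995, 912]) cube([991, 257, 152]);
translate([159, 2252, 1064]) cube([991, 257, 152]);
translate([159, 2509, 1216]) cube([991, 257, 152]);


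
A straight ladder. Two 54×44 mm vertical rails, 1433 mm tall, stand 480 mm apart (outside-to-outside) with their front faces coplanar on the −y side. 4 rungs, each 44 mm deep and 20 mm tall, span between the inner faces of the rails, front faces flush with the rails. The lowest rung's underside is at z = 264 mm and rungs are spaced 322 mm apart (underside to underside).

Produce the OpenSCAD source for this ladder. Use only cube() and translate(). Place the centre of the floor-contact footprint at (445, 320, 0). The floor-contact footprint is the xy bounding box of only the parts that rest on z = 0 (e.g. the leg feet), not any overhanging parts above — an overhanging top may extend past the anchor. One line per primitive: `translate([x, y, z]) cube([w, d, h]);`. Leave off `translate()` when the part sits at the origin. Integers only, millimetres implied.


translate([205, 298, 0]) cube([54, 44, 1433]);
translate([631, 298, 0]) cube([54, 44, 1433]);
translate([259, 298, 264]) cube([372, 44, 20]);
translate([259, 298, 586]) cube([372, 44, 20]);
translate([259, 298, 908]) cube([372, 44, 20]);
translate([259, 298, 1230]) cube([372, 44, 20]);


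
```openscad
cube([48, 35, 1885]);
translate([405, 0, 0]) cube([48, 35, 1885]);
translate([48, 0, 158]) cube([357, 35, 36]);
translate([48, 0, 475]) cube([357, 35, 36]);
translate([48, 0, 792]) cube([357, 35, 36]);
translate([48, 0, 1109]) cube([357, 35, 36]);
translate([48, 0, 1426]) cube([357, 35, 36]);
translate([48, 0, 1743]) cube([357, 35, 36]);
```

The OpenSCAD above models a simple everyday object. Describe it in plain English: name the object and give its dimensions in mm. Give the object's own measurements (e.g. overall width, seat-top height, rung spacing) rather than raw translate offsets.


A straight ladder. Two 48×35 mm vertical rails, 1885 mm tall, stand 453 mm apart (outside-to-outside) with their front faces coplanar on the −y side. 6 rungs, each 35 mm deep and 36 mm tall, span between the inner faces of the rails, front faces flush with the rails. The lowest rung's underside is at z = 158 mm and rungs are spaced 317 mm apart (underside to underside).


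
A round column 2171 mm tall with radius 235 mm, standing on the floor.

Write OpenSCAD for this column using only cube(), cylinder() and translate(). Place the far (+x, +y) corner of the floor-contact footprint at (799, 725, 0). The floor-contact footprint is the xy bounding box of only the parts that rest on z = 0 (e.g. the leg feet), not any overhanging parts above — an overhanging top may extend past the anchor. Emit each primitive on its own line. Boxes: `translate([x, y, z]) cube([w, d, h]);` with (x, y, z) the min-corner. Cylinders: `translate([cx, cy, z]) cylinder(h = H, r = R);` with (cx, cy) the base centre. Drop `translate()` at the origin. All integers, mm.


translate([564, 490, 0]) cylinder(h = 2171, r = 235);


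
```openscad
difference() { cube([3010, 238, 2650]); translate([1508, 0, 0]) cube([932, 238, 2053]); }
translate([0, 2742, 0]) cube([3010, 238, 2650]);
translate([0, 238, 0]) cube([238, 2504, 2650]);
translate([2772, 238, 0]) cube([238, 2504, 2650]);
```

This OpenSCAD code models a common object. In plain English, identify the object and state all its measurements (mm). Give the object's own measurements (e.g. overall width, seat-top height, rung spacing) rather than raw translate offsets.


A single room: four walls, each 2650 mm tall and 238 mm thick, enclosing an outside footprint 3010×2980 mm (x × y), no floor or roof. The front and back walls (−y and +y sides) run the full x-width; the side walls fit between their inner faces. A door opening 932 mm wide and 2053 mm tall is cut through the front wall from the floor up, its −x edge 1508 mm from the wall's −x end.


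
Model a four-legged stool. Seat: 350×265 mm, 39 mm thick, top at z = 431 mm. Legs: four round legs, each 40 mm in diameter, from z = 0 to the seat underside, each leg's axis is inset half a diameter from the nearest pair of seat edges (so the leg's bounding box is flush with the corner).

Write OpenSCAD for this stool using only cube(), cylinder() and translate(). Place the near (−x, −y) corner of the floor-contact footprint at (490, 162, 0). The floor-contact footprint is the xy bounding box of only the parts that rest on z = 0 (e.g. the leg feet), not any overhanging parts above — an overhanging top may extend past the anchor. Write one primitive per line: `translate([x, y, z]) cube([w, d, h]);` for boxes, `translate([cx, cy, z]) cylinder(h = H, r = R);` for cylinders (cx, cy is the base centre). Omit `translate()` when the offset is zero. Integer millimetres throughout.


translate([490, 162, 392]) cube([350, 265, 39]);
translate([510, 182, 0]) cylinder(h = 392, r = 20);
translate([820, 182, 0]) cylinder(h = 392, r = 20);
translate([510, 407, 0]) cylinder(h = 392, r = 20);
translate([820, 407, 0]) cylinder(h = 392, r = 20);


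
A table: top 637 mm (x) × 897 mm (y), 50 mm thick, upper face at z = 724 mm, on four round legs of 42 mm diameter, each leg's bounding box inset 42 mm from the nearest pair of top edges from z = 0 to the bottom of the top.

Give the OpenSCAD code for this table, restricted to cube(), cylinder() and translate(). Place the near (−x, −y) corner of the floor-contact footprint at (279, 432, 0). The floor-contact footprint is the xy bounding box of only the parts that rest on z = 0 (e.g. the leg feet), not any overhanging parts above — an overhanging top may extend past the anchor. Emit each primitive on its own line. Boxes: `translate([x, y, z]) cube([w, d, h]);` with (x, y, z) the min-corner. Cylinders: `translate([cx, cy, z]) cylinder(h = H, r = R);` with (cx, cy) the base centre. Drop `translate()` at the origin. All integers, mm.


// leg_h = 724 - 50 = 674
translate([237, 390, 674]) cube([637, 897, 50]);
translate([300, 453, 0]) cylinder(h = 674, r = 21);
translate([811, 453, 0]) cylinder(h = 674, r = 21);
translate([300, 1224, 0]) cylinder(h = 674, r = 21);
translate([811, 1224, 0]) cylinder(h = 674, r = 21);


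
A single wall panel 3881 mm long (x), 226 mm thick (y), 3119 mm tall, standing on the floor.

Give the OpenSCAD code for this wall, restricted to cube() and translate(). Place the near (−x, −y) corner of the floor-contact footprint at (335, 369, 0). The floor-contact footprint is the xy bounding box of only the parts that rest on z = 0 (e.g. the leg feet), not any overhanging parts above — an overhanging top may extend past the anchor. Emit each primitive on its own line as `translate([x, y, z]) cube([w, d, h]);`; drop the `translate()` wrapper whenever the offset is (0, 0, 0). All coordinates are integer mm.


translate([335, 369, 0]) cube([3881, 226, 3119]);
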